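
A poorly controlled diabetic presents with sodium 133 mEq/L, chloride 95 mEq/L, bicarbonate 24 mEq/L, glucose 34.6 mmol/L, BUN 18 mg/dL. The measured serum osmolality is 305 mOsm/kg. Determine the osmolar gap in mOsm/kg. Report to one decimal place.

-2.0 mOsm/kg

Calculated osmolality = 2·Na + glucose + BUN/2.8
= 2·133 + 34.6 + 18/2.8
= 266 + 34.60 + 6.43
= 307.03 mOsm/kg ≈ 307.0 mOsm/kg
Osmolar gap = measured − calculated = 305 − 307.0 = -2.0 mOsm/kg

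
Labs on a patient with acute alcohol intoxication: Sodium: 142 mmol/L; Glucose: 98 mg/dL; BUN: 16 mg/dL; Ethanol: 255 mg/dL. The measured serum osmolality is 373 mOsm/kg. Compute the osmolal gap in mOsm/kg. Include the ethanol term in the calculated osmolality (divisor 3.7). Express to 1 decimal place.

8.9 mOsm/kg

Calculated osmolality = 2·Na + glucose/18 + BUN/2.8 + ethanol/3.7
= 2·142 + 98/18 + 16/2.8 + 255/3.7
= 284 + 5.44 + 5.71 + 68.92
= 364.07 mOsm/kg ≈ 364.1 mOsm/kg
Osmolar gap = measured − calculated = 373 − 364.1 = 8.9 mOsm/kg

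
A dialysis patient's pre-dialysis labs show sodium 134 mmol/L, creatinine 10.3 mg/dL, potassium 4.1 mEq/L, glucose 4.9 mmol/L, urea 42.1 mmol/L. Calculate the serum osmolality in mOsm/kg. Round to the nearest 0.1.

315.0 mOsm/kg

Calculated osmolality = 2·Na + glucose + urea
= 2·134 + 4.9 + 42.1
= 268 + 4.90 + 42.10
= 315 mOsm/kg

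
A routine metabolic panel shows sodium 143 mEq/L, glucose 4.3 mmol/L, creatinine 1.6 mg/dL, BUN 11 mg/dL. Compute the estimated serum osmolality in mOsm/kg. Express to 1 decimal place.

294.2 mOsm/kg

Calculated osmolality = 2·Na + glucose + BUN/2.8
= 2·143 + 4.3 + 11/2.8
= 286 + 4.30 + 3.93
= 294.23 mOsm/kg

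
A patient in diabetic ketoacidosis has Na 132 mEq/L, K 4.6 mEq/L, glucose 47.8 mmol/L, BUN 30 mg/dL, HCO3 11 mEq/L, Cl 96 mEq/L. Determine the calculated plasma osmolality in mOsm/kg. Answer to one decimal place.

322.5 mOsm/kg

Calculated osmolality = 2·Na + glucose + BUN/2.8
= 2·132 + 47.8 + 30/2.8
= 264 + 47.80 + 10.71
= 322.51 mOsm/kg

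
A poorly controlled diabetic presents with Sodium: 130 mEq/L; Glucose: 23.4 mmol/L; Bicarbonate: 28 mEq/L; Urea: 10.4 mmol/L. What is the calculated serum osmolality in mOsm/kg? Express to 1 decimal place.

293.8 mOsm/kg

Calculated osmolality = 2·Na + glucose + urea
= 2·130 + 23.4 + 10.4
= 260 + 23.40 + 10.40
= 293.8 mOsm/kg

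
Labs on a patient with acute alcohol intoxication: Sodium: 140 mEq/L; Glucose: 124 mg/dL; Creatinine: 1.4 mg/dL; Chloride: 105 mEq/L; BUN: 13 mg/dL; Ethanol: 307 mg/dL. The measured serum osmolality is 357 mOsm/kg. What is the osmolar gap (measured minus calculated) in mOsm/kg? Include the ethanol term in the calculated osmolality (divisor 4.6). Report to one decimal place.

-1.3 mOsm/kg

Calculated osmolality = 2·Na + glucose/18 + BUN/2.8 + ethanol/4.6
= 2·140 + 124/18 + 13/2.8 + 307/4.6
= 280 + 6.89 + 4.64 + 66.74
= 358.27 mOsm/kg ≈ 358.3 mOsm/kg
Osmolar gap = measured − calculated = 357 − 358.3 = -1.3 mOsm/kg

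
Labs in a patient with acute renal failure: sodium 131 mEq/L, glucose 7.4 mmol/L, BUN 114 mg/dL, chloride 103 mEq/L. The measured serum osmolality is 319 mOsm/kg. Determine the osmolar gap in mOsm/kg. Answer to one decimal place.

8.9 mOsm/kg

Calculated osmolality = 2·Na + glucose + BUN/2.8
= 2·131 + 7.4 + 114/2.8
= 262 + 7.40 + 40.71
= 310.11 mOsm/kg ≈ 310.1 mOsm/kg
Osmolar gap = measured − calculated = 319 − 310.1 = 8.9 mOsm/kg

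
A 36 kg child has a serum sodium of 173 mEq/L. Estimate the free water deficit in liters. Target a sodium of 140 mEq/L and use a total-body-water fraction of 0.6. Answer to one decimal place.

TBW = 0.6 · 36 = 21.6 L
Free water deficit = TBW · (Na/140 − 1)
= 21.6 · (173/140 − 1)
= 21.6 · 0.2357
= 5.09 L

5.1 L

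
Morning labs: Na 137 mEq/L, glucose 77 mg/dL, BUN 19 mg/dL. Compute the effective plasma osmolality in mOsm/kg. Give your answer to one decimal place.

Effective osmolality excludes urea (freely permeant across cell membranes):
2·Na + glucose/18
= 2·137 + 77/18
= 274 + 4.28
= 278.28 mOsm/kg

278.3 mOsm/kg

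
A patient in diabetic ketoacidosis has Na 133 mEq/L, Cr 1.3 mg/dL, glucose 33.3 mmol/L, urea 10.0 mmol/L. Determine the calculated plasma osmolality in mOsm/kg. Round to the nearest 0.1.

309.3 mOsm/kg

Calculated osmolality = 2·Na + glucose + urea
= 2·133 + 33.3 + 10
= 266 + 33.30 + 10
= 309.3 mOsm/kg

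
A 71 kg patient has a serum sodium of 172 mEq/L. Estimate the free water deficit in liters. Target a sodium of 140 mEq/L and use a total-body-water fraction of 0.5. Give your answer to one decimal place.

TBW = 0.5 · 71 = 35.5 L
Free water deficit = TBW · (Na/140 − 1)
= 35.5 · (172/140 − 1)
= 35.5 · 0.2286
= 8.12 L

8.1 L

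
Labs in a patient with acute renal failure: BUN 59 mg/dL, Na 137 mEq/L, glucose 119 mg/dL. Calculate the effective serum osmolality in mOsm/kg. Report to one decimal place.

280.6 mOsm/kg

Effective osmolality excludes urea (freely permeant across cell membranes):
2·Na + glucose/18
= 2·137 + 119/18
= 274 + 6.61
= 280.61 mOsm/kg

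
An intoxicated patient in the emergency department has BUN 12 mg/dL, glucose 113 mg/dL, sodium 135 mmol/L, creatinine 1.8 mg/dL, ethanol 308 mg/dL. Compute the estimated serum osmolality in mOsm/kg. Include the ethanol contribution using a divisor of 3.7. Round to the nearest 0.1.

363.8 mOsm/kg

Calculated osmolality = 2·Na + glucose/18 + BUN/2.8 + ethanol/3.7
= 2·135 + 113/18 + 12/2.8 + 308/3.7
= 270 + 6.28 + 4.29 + 83.24
= 363.81 mOsm/kg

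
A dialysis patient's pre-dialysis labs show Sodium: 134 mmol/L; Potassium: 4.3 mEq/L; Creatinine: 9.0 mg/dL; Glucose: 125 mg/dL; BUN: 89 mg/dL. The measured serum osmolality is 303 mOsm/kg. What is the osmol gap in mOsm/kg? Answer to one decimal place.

Calculated osmolality = 2·Na + glucose/18 + BUN/2.8
= 2·134 + 125/18 + 89/2.8
= 268 + 6.94 + 31.79
= 306.73 mOsm/kg ≈ 306.7 mOsm/kg
Osmolar gap = measured − calculated = 303 − 306.7 = -3.7 mOsm/kg

-3.7 mOsm/kg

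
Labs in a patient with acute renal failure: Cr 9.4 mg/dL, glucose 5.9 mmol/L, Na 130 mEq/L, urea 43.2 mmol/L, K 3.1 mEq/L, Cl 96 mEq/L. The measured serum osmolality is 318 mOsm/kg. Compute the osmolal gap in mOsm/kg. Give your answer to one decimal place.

8.9 mOsm/kg

Calculated osmolality = 2·Na + glucose + urea
= 2·130 + 5.9 + 43.2
= 260 + 5.90 + 43.20
= 309.1 mOsm/kg ≈ 309.1 mOsm/kg
Osmolar gap = measured − calculated = 318 − 309.1 = 8.9 mOsm/kg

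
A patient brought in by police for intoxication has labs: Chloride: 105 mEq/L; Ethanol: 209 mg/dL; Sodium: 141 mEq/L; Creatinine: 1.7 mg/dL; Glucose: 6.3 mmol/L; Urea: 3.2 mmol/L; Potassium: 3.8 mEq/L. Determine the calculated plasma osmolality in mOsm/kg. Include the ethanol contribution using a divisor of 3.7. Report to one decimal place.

Calculated osmolality = 2·Na + glucose + urea + ethanol/3.7
= 2·141 + 6.3 + 3.2 + 209/3.7
= 282 + 6.30 + 3.20 + 56.49
= 347.99 mOsm/kg

348.0 mOsm/kg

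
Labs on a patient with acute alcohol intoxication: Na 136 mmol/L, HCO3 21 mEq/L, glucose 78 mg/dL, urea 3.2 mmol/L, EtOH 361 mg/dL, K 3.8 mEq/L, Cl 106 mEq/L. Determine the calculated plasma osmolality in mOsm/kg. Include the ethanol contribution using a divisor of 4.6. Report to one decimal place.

358.0 mOsm/kg

Calculated osmolality = 2·Na + glucose/18 + urea + ethanol/4.6
= 2·136 + 78/18 + 3.2 + 361/4.6
= 272 + 4.33 + 3.20 + 78.48
= 358.01 mOsm/kg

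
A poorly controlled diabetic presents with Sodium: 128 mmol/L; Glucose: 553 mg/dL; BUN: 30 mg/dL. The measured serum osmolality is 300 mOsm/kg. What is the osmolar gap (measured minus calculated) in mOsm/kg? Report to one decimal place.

Calculated osmolality = 2·Na + glucose/18 + BUN/2.8
= 2·128 + 553/18 + 30/2.8
= 256 + 30.72 + 10.71
= 297.43 mOsm/kg ≈ 297.4 mOsm/kg
Osmolar gap = measured − calculated = 300 − 297.4 = 2.6 mOsm/kg

2.6 mOsm/kg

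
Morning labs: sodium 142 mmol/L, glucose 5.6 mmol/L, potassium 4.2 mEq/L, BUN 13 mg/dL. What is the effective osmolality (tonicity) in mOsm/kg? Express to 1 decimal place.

Effective osmolality excludes urea (freely permeant across cell membranes):
2·Na + glucose
= 2·142 + 5.6
= 284 + 5.6
= 289.6 mOsm/kg

289.6 mOsm/kg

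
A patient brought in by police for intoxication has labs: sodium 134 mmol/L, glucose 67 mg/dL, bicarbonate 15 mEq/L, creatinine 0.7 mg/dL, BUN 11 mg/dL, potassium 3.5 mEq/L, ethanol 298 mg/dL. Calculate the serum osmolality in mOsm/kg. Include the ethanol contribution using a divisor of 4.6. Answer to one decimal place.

340.4 mOsm/kg

Calculated osmolality = 2·Na + glucose/18 + BUN/2.8 + ethanol/4.6
= 2·134 + 67/18 + 11/2.8 + 298/4.6
= 268 + 3.72 + 3.93 + 64.78
= 340.43 mOsm/kg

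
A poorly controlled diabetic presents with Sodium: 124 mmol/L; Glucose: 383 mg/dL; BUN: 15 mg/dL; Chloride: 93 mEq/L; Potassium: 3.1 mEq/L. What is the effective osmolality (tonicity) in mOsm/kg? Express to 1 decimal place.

Effective osmolality excludes urea (freely permeant across cell membranes):
2·Na + glucose/18
= 2·124 + 383/18
= 248 + 21.28
= 269.28 mOsm/kg

269.3 mOsm/kg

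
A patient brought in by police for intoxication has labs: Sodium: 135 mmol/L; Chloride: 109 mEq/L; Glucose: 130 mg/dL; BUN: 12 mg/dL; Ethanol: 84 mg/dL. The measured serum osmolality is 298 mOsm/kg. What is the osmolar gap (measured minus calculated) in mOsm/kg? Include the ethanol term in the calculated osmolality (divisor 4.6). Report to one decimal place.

Calculated osmolality = 2·Na + glucose/18 + BUN/2.8 + ethanol/4.6
= 2·135 + 130/18 + 12/2.8 + 84/4.6
= 270 + 7.22 + 4.29 + 18.26
= 299.77 mOsm/kg ≈ 299.8 mOsm/kg
Osmolar gap = measured − calculated = 298 − 299.8 = -1.8 mOsm/kg

-1.8 mOsm/kg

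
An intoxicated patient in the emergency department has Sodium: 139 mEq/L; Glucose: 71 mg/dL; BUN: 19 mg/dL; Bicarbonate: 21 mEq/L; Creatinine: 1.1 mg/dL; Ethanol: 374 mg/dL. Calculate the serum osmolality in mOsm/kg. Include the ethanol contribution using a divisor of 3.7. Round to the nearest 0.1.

389.8 mOsm/kg

Calculated osmolality = 2·Na + glucose/18 + BUN/2.8 + ethanol/3.7
= 2·139 + 71/18 + 19/2.8 + 374/3.7
= 278 + 3.94 + 6.79 + 101.08
= 389.81 mOsm/kg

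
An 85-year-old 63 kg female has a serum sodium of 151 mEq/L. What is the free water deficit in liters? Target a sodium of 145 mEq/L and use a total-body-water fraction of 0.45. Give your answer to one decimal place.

TBW = 0.45 · 63 = 28.35 L
Free water deficit = TBW · (Na/145 − 1)
= 28.35 · (151/145 − 1)
= 28.35 · 0.0414
= 1.17 L

1.2 L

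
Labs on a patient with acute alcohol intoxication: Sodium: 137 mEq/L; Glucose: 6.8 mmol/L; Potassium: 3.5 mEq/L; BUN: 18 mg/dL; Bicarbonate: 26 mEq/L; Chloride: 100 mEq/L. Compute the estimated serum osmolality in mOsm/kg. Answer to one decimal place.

287.2 mOsm/kg

Calculated osmolality = 2·Na + glucose + BUN/2.8
= 2·137 + 6.8 + 18/2.8
= 274 + 6.80 + 6.43
= 287.23 mOsm/kg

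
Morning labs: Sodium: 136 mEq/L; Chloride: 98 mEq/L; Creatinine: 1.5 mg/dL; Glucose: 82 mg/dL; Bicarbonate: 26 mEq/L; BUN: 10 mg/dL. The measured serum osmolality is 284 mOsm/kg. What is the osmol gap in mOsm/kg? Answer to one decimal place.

3.9 mOsm/kg

Calculated osmolality = 2·Na + glucose/18 + BUN/2.8
= 2·136 + 82/18 + 10/2.8
= 272 + 4.56 + 3.57
= 280.13 mOsm/kg ≈ 280.1 mOsm/kg
Osmolar gap = measured − calculated = 284 − 280.1 = 3.9 mOsm/kg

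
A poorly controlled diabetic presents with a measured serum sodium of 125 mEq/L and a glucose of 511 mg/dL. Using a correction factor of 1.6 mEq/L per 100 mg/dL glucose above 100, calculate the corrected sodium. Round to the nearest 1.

132 mEq/L

Corrected Na = measured Na + 1.6 · (glucose − 100)/100
= 125 + 1.6 · (511 − 100)/100
= 125 + 6.6
= 131.6 mEq/L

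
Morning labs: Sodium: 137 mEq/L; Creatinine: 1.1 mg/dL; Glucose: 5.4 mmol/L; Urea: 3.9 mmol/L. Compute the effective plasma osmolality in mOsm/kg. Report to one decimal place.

Effective osmolality excludes urea (freely permeant across cell membranes):
2·Na + glucose
= 2·137 + 5.4
= 274 + 5.4
= 279.4 mOsm/kg

279.4 mOsm/kg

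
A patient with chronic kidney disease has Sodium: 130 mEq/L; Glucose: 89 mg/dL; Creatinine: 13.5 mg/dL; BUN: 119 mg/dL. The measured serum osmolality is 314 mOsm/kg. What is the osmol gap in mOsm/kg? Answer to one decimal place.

6.6 mOsm/kg

Calculated osmolality = 2·Na + glucose/18 + BUN/2.8
= 2·130 + 89/18 + 119/2.8
= 260 + 4.94 + 42.50
= 307.44 mOsm/kg ≈ 307.4 mOsm/kg
Osmolar gap = measured − calculated = 314 − 307.4 = 6.6 mOsm/kg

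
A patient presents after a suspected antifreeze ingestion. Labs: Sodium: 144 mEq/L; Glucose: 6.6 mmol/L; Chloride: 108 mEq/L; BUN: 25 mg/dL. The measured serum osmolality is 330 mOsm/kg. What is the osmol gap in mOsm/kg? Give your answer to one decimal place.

Calculated osmolality = 2·Na + glucose + BUN/2.8
= 2·144 + 6.6 + 25/2.8
= 288 + 6.60 + 8.93
= 303.53 mOsm/kg ≈ 303.5 mOsm/kg
Osmolar gap = measured − calculated = 330 − 303.5 = 26.5 mOsm/kg

26.5 mOsm/kg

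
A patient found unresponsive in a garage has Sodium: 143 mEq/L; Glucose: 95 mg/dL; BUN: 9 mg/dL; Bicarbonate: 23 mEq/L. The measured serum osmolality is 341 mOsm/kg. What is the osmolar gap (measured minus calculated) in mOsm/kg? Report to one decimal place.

Calculated osmolality = 2·Na + glucose/18 + BUN/2.8
= 2·143 + 95/18 + 9/2.8
= 286 + 5.28 + 3.21
= 294.49 mOsm/kg ≈ 294.5 mOsm/kg
Osmolar gap = measured − calculated = 341 − 294.5 = 46.5 mOsm/kg

46.5 mOsm/kg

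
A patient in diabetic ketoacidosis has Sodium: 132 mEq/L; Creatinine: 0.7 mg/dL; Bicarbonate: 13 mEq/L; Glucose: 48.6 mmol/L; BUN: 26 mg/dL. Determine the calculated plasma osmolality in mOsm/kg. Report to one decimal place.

Calculated osmolality = 2·Na + glucose + BUN/2.8
= 2·132 + 48.6 + 26/2.8
= 264 + 48.60 + 9.29
= 321.89 mOsm/kg

321.9 mOsm/kg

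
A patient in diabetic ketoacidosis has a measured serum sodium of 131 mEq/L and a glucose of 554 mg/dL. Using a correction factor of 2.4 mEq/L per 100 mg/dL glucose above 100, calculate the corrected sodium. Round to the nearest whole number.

Corrected Na = measured Na + 2.4 · (glucose − 100)/100
= 131 + 2.4 · (554 − 100)/100
= 131 + 10.9
= 141.9 mEq/L

142 mEq/L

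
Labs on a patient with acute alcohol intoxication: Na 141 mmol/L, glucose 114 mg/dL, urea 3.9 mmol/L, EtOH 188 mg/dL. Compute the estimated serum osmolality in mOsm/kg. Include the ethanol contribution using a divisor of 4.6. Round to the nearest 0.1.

Calculated osmolality = 2·Na + glucose/18 + urea + ethanol/4.6
= 2·141 + 114/18 + 3.9 + 188/4.6
= 282 + 6.33 + 3.90 + 40.87
= 333.1 mOsm/kg

333.1 mOsm/kg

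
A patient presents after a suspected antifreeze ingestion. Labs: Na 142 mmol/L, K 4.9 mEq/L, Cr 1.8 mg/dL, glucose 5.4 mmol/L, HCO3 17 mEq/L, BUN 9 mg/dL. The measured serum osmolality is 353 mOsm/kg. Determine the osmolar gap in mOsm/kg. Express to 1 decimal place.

Calculated osmolality = 2·Na + glucose + BUN/2.8
= 2·142 + 5.4 + 9/2.8
= 284 + 5.40 + 3.21
= 292.61 mOsm/kg ≈ 292.6 mOsm/kg
Osmolar gap = measured − calculated = 353 − 292.6 = 60.4 mOsm/kg

60.4 mOsm/kg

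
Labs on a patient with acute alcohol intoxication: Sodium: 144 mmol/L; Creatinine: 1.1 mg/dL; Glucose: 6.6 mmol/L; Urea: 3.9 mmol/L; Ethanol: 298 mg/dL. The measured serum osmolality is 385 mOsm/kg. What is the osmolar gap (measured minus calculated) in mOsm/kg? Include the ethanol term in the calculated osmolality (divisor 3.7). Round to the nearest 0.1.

Calculated osmolality = 2·Na + glucose + urea + ethanol/3.7
= 2·144 + 6.6 + 3.9 + 298/3.7
= 288 + 6.60 + 3.90 + 80.54
= 379.04 mOsm/kg ≈ 379.0 mOsm/kg
Osmolar gap = measured − calculated = 385 − 379.0 = 6.0 mOsm/kg

6.0 mOsm/kg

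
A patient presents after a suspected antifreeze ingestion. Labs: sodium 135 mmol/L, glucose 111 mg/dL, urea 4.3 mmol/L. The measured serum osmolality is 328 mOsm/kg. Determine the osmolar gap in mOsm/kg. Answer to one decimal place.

47.5 mOsm/kg

Calculated osmolality = 2·Na + glucose/18 + urea
= 2·135 + 111/18 + 4.3
= 270 + 6.17 + 4.30
= 280.47 mOsm/kg ≈ 280.5 mOsm/kg
Osmolar gap = measured − calculated = 328 − 280.5 = 47.5 mOsm/kg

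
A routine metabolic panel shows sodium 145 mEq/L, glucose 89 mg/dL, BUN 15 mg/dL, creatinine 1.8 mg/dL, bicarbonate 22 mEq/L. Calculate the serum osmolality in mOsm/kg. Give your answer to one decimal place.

Calculated osmolality = 2·Na + glucose/18 + BUN/2.8
= 2·145 + 89/18 + 15/2.8
= 290 + 4.94 + 5.36
= 300.3 mOsm/kg

300.3 mOsm/kg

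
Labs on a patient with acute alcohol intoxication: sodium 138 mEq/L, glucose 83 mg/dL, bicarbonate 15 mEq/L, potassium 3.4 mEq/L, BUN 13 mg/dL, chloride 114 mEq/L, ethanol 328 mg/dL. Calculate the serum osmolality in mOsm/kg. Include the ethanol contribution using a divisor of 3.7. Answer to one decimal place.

Calculated osmolality = 2·Na + glucose/18 + BUN/2.8 + ethanol/3.7
= 2·138 + 83/18 + 13/2.8 + 328/3.7
= 276 + 4.61 + 4.64 + 88.65
= 373.9 mOsm/kg

373.9 mOsm/kg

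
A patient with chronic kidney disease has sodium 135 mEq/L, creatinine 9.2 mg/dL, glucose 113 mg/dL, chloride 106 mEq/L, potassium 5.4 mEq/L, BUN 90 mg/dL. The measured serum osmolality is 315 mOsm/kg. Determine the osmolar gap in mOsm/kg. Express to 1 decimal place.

6.6 mOsm/kg

Calculated osmolality = 2·Na + glucose/18 + BUN/2.8
= 2·135 + 113/18 + 90/2.8
= 270 + 6.28 + 32.14
= 308.42 mOsm/kg ≈ 308.4 mOsm/kg
Osmolar gap = measured − calculated = 315 − 308.4 = 6.6 mOsm/kg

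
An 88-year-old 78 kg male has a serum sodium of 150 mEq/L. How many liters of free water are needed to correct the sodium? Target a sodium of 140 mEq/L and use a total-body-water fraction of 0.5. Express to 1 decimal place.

TBW = 0.5 · 78 = 39 L
Free water deficit = TBW · (Na/140 − 1)
= 39 · (150/140 − 1)
= 39 · 0.0714
= 2.78 L

2.8 L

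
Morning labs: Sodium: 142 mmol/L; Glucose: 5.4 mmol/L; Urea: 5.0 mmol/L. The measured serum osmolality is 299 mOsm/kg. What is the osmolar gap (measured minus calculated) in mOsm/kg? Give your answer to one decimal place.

Calculated osmolality = 2·Na + glucose + urea
= 2·142 + 5.4 + 5
= 284 + 5.40 + 5
= 294.4 mOsm/kg ≈ 294.4 mOsm/kg
Osmolar gap = measured − calculated = 299 − 294.4 = 4.6 mOsm/kg

4.6 mOsm/kg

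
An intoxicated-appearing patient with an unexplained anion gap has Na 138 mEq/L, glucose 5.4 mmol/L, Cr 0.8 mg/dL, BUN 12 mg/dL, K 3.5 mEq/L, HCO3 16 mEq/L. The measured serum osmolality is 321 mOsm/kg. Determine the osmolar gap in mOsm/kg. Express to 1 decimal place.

Calculated osmolality = 2·Na + glucose + BUN/2.8
= 2·138 + 5.4 + 12/2.8
= 276 + 5.40 + 4.29
= 285.69 mOsm/kg ≈ 285.7 mOsm/kg
Osmolar gap = measured − calculated = 321 − 285.7 = 35.3 mOsm/kg

35.3 mOsm/kg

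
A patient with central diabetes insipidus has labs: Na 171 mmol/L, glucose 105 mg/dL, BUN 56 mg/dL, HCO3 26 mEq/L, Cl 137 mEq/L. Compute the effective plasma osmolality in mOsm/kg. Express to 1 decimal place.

347.8 mOsm/kg

Effective osmolality excludes urea (freely permeant across cell membranes):
2·Na + glucose/18
= 2·171 + 105/18
= 342 + 5.83
= 347.83 mOsm/kg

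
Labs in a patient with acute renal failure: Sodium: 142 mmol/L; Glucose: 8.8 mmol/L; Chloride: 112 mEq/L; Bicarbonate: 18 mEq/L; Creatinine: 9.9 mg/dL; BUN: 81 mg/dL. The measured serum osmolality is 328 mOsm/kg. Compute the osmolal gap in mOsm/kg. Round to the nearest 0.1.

Calculated osmolality = 2·Na + glucose + BUN/2.8
= 2·142 + 8.8 + 81/2.8
= 284 + 8.80 + 28.93
= 321.73 mOsm/kg ≈ 321.7 mOsm/kg
Osmolar gap = measured − calculated = 328 − 321.7 = 6.3 mOsm/kg

6.3 mOsm/kg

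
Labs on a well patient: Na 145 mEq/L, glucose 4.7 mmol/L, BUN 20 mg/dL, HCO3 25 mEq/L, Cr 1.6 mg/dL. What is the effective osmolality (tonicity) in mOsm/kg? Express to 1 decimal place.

Effective osmolality excludes urea (freely permeant across cell membranes):
2·Na + glucose
= 2·145 + 4.7
= 290 + 4.7
= 294.7 mOsm/kg

294.7 mOsm/kg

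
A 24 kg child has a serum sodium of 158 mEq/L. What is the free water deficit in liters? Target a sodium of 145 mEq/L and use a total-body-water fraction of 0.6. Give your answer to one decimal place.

TBW = 0.6 · 24 = 14.4 L
Free water deficit = TBW · (Na/145 − 1)
= 14.4 · (158/145 − 1)
= 14.4 · 0.0897
= 1.29 L

1.3 L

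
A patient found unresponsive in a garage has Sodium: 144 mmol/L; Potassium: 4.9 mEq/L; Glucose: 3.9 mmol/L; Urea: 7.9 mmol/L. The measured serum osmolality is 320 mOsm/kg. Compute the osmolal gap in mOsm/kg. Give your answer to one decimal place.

20.2 mOsm/kg

Calculated osmolality = 2·Na + glucose + urea
= 2·144 + 3.9 + 7.9
= 288 + 3.90 + 7.90
= 299.8 mOsm/kg ≈ 299.8 mOsm/kg
Osmolar gap = measured − calculated = 320 − 299.8 = 20.2 mOsm/kg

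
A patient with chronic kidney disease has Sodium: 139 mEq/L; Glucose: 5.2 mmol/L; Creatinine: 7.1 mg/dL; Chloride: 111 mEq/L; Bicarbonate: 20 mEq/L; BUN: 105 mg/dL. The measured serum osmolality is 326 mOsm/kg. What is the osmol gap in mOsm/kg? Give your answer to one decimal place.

Calculated osmolality = 2·Na + glucose + BUN/2.8
= 2·139 + 5.2 + 105/2.8
= 278 + 5.20 + 37.50
= 320.7 mOsm/kg ≈ 320.7 mOsm/kg
Osmolar gap = measured − calculated = 326 − 320.7 = 5.3 mOsm/kg

5.3 mOsm/kg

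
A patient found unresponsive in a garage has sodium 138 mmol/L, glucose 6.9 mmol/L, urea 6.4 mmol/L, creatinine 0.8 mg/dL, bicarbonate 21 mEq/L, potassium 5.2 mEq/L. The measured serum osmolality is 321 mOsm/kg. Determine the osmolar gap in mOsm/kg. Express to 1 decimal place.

31.7 mOsm/kg

Calculated osmolality = 2·Na + glucose + urea
= 2·138 + 6.9 + 6.4
= 276 + 6.90 + 6.40
= 289.3 mOsm/kg ≈ 289.3 mOsm/kg
Osmolar gap = measured − calculated = 321 − 289.3 = 31.7 mOsm/kg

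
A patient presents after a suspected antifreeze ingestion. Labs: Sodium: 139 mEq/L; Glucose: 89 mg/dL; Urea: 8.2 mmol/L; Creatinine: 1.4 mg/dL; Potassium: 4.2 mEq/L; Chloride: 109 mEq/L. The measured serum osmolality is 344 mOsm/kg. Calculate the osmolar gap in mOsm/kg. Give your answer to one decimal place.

Calculated osmolality = 2·Na + glucose/18 + urea
= 2·139 + 89/18 + 8.2
= 278 + 4.94 + 8.20
= 291.14 mOsm/kg ≈ 291.1 mOsm/kg
Osmolar gap = measured − calculated = 344 − 291.1 = 52.9 mOsm/kg

52.9 mOsm/kg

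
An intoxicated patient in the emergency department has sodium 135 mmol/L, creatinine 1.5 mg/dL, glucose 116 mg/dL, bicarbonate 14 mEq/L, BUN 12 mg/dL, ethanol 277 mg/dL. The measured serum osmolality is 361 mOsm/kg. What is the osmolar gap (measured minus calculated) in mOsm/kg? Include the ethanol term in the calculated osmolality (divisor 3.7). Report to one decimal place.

5.4 mOsm/kg

Calculated osmolality = 2·Na + glucose/18 + BUN/2.8 + ethanol/3.7
= 2·135 + 116/18 + 12/2.8 + 277/3.7
= 270 + 6.44 + 4.29 + 74.86
= 355.59 mOsm/kg ≈ 355.6 mOsm/kg
Osmolar gap = measured − calculated = 361 − 355.6 = 5.4 mOsm/kg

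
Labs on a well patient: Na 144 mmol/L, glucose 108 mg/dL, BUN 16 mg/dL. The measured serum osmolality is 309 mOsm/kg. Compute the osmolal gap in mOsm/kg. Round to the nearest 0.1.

9.3 mOsm/kg

Calculated osmolality = 2·Na + glucose/18 + BUN/2.8
= 2·144 + 108/18 + 16/2.8
= 288 + 6 + 5.71
= 299.71 mOsm/kg ≈ 299.7 mOsm/kg
Osmolar gap = measured − calculated = 309 − 299.7 = 9.3 mOsm/kg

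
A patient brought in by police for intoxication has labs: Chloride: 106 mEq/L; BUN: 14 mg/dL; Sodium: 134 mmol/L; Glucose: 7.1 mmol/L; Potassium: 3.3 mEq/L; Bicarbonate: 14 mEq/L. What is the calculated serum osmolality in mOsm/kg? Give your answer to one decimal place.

280.1 mOsm/kg

Calculated osmolality = 2·Na + glucose + BUN/2.8
= 2·134 + 7.1 + 14/2.8
= 268 + 7.10 + 5
= 280.1 mOsm/kg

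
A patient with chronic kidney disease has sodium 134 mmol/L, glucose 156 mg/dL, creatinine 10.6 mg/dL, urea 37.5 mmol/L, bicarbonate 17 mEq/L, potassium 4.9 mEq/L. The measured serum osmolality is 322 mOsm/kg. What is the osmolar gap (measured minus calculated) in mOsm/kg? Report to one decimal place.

7.8 mOsm/kg

Calculated osmolality = 2·Na + glucose/18 + urea
= 2·134 + 156/18 + 37.5
= 268 + 8.67 + 37.50
= 314.17 mOsm/kg ≈ 314.2 mOsm/kg
Osmolar gap = measured − calculated = 322 − 314.2 = 7.8 mOsm/kg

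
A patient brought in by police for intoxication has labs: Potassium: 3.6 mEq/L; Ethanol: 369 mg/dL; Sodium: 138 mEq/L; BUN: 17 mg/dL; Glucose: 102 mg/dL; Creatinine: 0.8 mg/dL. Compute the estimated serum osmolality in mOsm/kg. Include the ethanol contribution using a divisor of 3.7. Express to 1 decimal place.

Calculated osmolality = 2·Na + glucose/18 + BUN/2.8 + ethanol/3.7
= 2·138 + 102/18 + 17/2.8 + 369/3.7
= 276 + 5.67 + 6.07 + 99.73
= 387.47 mOsm/kg

387.5 mOsm/kg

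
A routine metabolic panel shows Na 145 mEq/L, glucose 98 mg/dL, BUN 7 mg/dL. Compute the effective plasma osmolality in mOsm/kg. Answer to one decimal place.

295.4 mOsm/kg

Effective osmolality excludes urea (freely permeant across cell membranes):
2·Na + glucose/18
= 2·145 + 98/18
= 290 + 5.44
= 295.44 mOsm/kg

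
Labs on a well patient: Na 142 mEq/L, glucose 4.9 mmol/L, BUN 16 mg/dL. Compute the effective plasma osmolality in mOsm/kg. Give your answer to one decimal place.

288.9 mOsm/kg

Effective osmolality excludes urea (freely permeant across cell membranes):
2·Na + glucose
= 2·142 + 4.9
= 284 + 4.9
= 288.9 mOsm/kg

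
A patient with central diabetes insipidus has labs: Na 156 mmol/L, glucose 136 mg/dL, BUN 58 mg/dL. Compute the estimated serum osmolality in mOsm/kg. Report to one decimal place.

340.3 mOsm/kg

Calculated osmolality = 2·Na + glucose/18 + BUN/2.8
= 2·156 + 136/18 + 58/2.8
= 312 + 7.56 + 20.71
= 340.27 mOsm/kg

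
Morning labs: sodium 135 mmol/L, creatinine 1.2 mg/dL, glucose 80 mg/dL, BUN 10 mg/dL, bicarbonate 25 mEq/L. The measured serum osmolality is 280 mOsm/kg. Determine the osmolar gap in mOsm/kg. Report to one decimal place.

2.0 mOsm/kg

Calculated osmolality = 2·Na + glucose/18 + BUN/2.8
= 2·135 + 80/18 + 10/2.8
= 270 + 4.44 + 3.57
= 278.01 mOsm/kg ≈ 278.0 mOsm/kg
Osmolar gap = measured − calculated = 280 − 278.0 = 2.0 mOsm/kg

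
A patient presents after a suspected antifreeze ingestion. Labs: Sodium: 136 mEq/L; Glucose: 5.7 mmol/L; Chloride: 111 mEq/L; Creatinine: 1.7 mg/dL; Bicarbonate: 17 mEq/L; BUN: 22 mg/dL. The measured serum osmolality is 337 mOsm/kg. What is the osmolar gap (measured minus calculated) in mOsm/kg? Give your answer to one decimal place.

51.4 mOsm/kg

Calculated osmolality = 2·Na + glucose + BUN/2.8
= 2·136 + 5.7 + 22/2.8
= 272 + 5.70 + 7.86
= 285.56 mOsm/kg ≈ 285.6 mOsm/kg
Osmolar gap = measured − calculated = 337 − 285.6 = 51.4 mOsm/kg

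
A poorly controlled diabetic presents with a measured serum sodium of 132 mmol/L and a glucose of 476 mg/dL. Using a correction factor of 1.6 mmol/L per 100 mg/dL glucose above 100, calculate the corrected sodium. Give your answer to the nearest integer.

138 mmol/L

Corrected Na = measured Na + 1.6 · (glucose − 100)/100
= 132 + 1.6 · (476 − 100)/100
= 132 + 6
= 138 mmol/L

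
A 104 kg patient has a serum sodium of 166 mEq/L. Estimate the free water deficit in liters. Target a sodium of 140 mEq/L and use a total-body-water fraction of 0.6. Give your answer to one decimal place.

11.6 L

TBW = 0.6 · 104 = 62.4 L
Free water deficit = TBW · (Na/140 − 1)
= 62.4 · (166/140 − 1)
= 62.4 · 0.1857
= 11.59 L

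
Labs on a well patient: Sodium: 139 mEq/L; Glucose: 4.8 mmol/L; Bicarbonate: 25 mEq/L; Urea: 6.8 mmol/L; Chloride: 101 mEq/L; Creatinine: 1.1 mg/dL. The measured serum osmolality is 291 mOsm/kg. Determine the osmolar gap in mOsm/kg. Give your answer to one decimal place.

1.4 mOsm/kg

Calculated osmolality = 2·Na + glucose + urea
= 2·139 + 4.8 + 6.8
= 278 + 4.80 + 6.80
= 289.6 mOsm/kg ≈ 289.6 mOsm/kg
Osmolar gap = measured − calculated = 291 − 289.6 = 1.4 mOsm/kg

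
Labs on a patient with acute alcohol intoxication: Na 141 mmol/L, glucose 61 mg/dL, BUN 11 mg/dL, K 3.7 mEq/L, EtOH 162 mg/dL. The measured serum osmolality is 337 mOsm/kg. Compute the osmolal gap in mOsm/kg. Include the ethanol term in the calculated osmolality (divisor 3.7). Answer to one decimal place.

3.9 mOsm/kg

Calculated osmolality = 2·Na + glucose/18 + BUN/2.8 + ethanol/3.7
= 2·141 + 61/18 + 11/2.8 + 162/3.7
= 282 + 3.39 + 3.93 + 43.78
= 333.1 mOsm/kg ≈ 333.1 mOsm/kg
Osmolar gap = measured − calculated = 337 − 333.1 = 3.9 mOsm/kg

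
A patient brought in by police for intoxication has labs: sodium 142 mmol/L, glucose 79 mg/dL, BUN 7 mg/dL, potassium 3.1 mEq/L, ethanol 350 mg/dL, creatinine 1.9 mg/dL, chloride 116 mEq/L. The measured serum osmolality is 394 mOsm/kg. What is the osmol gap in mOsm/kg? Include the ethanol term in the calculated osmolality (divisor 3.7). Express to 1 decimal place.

8.5 mOsm/kg

Calculated osmolality = 2·Na + glucose/18 + BUN/2.8 + ethanol/3.7
= 2·142 + 79/18 + 7/2.8 + 350/3.7
= 284 + 4.39 + 2.50 + 94.59
= 385.48 mOsm/kg ≈ 385.5 mOsm/kg
Osmolar gap = measured − calculated = 394 − 385.5 = 8.5 mOsm/kg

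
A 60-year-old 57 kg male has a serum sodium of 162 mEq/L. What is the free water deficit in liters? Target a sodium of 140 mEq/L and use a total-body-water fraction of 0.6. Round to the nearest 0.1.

TBW = 0.6 · 57 = 34.2 L
Free water deficit = TBW · (Na/140 − 1)
= 34.2 · (162/140 − 1)
= 34.2 · 0.1571
= 5.37 L

5.4 L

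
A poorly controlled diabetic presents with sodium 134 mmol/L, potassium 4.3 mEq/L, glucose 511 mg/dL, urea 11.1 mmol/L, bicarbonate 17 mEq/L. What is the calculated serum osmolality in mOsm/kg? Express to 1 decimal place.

307.5 mOsm/kg

Calculated osmolality = 2·Na + glucose/18 + urea
= 2·134 + 511/18 + 11.1
= 268 + 28.39 + 11.10
= 307.49 mOsm/kg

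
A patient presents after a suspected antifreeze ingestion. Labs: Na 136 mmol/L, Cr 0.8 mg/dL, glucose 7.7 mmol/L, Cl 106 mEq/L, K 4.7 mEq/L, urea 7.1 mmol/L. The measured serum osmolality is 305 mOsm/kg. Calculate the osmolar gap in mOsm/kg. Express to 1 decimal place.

Calculated osmolality = 2·Na + glucose + urea
= 2·136 + 7.7 + 7.1
= 272 + 7.70 + 7.10
= 286.8 mOsm/kg ≈ 286.8 mOsm/kg
Osmolar gap = measured − calculated = 305 − 286.8 = 18.2 mOsm/kg

18.2 mOsm/kg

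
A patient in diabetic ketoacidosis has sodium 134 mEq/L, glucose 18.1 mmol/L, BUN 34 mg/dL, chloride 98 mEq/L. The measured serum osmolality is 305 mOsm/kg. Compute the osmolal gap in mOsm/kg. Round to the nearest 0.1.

6.8 mOsm/kg

Calculated osmolality = 2·Na + glucose + BUN/2.8
= 2·134 + 18.1 + 34/2.8
= 268 + 18.10 + 12.14
= 298.24 mOsm/kg ≈ 298.2 mOsm/kg
Osmolar gap = measured − calculated = 305 − 298.2 = 6.8 mOsm/kg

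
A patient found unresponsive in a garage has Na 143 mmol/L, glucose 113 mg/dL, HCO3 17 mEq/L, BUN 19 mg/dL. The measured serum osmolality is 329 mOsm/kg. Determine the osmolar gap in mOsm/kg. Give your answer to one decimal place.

Calculated osmolality = 2·Na + glucose/18 + BUN/2.8
= 2·143 + 113/18 + 19/2.8
= 286 + 6.28 + 6.79
= 299.07 mOsm/kg ≈ 299.1 mOsm/kg
Osmolar gap = measured − calculated = 329 − 299.1 = 29.9 mOsm/kg

29.9 mOsm/kg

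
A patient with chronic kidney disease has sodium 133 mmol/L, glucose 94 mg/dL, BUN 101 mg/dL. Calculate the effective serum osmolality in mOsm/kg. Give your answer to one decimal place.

271.2 mOsm/kg

Effective osmolality excludes urea (freely permeant across cell membranes):
2·Na + glucose/18
= 2·133 + 94/18
= 266 + 5.22
= 271.22 mOsm/kg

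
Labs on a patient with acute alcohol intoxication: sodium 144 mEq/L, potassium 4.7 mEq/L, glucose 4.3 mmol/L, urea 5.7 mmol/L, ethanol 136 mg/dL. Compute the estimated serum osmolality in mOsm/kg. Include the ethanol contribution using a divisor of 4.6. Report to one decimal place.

Calculated osmolality = 2·Na + glucose + urea + ethanol/4.6
= 2·144 + 4.3 + 5.7 + 136/4.6
= 288 + 4.30 + 5.70 + 29.57
= 327.57 mOsm/kg

327.6 mOsm/kg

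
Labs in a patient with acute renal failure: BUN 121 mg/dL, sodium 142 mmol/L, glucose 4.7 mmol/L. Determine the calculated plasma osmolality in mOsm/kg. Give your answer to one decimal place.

331.9 mOsm/kg

Calculated osmolality = 2·Na + glucose + BUN/2.8
= 2·142 + 4.7 + 121/2.8
= 284 + 4.70 + 43.21
= 331.91 mOsm/kg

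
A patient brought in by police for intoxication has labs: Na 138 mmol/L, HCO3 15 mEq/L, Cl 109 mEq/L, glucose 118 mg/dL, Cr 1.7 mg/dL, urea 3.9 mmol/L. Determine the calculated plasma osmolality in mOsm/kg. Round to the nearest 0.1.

286.5 mOsm/kg

Calculated osmolality = 2·Na + glucose/18 + urea
= 2·138 + 118/18 + 3.9
= 276 + 6.56 + 3.90
= 286.46 mOsm/kg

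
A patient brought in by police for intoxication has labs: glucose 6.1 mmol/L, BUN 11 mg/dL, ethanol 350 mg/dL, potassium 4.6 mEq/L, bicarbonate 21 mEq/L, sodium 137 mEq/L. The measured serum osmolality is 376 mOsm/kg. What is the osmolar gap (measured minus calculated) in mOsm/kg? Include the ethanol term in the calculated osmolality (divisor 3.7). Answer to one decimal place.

-2.6 mOsm/kg

Calculated osmolality = 2·Na + glucose + BUN/2.8 + ethanol/3.7
= 2·137 + 6.1 + 11/2.8 + 350/3.7
= 274 + 6.10 + 3.93 + 94.59
= 378.62 mOsm/kg ≈ 378.6 mOsm/kg
Osmolar gap = measured − calculated = 376 − 378.6 = -2.6 mOsm/kg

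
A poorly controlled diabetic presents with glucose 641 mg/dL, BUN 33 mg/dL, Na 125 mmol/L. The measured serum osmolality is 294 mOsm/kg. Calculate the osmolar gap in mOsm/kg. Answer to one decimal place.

-3.4 mOsm/kg

Calculated osmolality = 2·Na + glucose/18 + BUN/2.8
= 2·125 + 641/18 + 33/2.8
= 250 + 35.61 + 11.79
= 297.4 mOsm/kg ≈ 297.4 mOsm/kg
Osmolar gap = measured − calculated = 294 − 297.4 = -3.4 mOsm/kg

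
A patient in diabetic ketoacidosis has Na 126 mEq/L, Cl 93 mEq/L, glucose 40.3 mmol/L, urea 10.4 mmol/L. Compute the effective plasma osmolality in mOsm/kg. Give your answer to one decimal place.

292.3 mOsm/kg

Effective osmolality excludes urea (freely permeant across cell membranes):
2·Na + glucose
= 2·126 + 40.3
= 252 + 40.3
= 292.3 mOsm/kg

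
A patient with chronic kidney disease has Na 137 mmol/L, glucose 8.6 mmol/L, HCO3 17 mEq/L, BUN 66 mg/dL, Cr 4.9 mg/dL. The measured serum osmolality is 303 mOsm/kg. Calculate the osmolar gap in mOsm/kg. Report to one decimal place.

-3.2 mOsm/kg

Calculated osmolality = 2·Na + glucose + BUN/2.8
= 2·137 + 8.6 + 66/2.8
= 274 + 8.60 + 23.57
= 306.17 mOsm/kg ≈ 306.2 mOsm/kg
Osmolar gap = measured − calculated = 303 − 306.2 = -3.2 mOsm/kg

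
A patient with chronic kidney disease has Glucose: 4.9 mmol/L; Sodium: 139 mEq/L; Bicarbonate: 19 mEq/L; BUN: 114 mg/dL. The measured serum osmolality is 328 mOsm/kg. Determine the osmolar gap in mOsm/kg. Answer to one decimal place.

Calculated osmolality = 2·Na + glucose + BUN/2.8
= 2·139 + 4.9 + 114/2.8
= 278 + 4.90 + 40.71
= 323.61 mOsm/kg ≈ 323.6 mOsm/kg
Osmolar gap = measured − calculated = 328 − 323.6 = 4.4 mOsm/kg

4.4 mOsm/kg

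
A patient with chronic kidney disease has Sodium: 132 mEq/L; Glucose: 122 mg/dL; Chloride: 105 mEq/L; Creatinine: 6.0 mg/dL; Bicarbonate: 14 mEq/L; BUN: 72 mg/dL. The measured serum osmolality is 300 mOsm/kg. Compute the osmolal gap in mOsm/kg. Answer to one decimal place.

Calculated osmolality = 2·Na + glucose/18 + BUN/2.8
= 2·132 + 122/18 + 72/2.8
= 264 + 6.78 + 25.71
= 296.49 mOsm/kg ≈ 296.5 mOsm/kg
Osmolar gap = measured − calculated = 300 − 296.5 = 3.5 mOsm/kg

3.5 mOsm/kg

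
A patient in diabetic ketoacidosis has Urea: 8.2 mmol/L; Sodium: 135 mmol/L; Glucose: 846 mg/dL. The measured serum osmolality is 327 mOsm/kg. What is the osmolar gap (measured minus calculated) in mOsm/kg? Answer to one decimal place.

1.8 mOsm/kg

Calculated osmolality = 2·Na + glucose/18 + urea
= 2·135 + 846/18 + 8.2
= 270 + 47 + 8.20
= 325.2 mOsm/kg ≈ 325.2 mOsm/kg
Osmolar gap = measured − calculated = 327 − 325.2 = 1.8 mOsm/kg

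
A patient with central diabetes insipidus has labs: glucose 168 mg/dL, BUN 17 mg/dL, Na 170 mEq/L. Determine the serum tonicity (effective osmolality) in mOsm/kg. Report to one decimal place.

Effective osmolality excludes urea (freely permeant across cell membranes):
2·Na + glucose/18
= 2·170 + 168/18
= 340 + 9.33
= 349.33 mOsm/kg

349.3 mOsm/kg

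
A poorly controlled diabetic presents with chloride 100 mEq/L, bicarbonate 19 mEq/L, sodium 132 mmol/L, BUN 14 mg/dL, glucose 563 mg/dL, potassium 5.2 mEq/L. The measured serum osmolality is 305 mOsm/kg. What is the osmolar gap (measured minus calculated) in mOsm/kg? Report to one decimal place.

Calculated osmolality = 2·Na + glucose/18 + BUN/2.8
= 2·132 + 563/18 + 14/2.8
= 264 + 31.28 + 5
= 300.28 mOsm/kg ≈ 300.3 mOsm/kg
Osmolar gap = measured − calculated = 305 − 300.3 = 4.7 mOsm/kg

4.7 mOsm/kg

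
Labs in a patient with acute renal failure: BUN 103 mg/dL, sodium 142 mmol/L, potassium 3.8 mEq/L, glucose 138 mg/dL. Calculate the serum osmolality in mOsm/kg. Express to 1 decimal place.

328.5 mOsm/kg

Calculated osmolality = 2·Na + glucose/18 + BUN/2.8
= 2·142 + 138/18 + 103/2.8
= 284 + 7.67 + 36.79
= 328.46 mOsm/kg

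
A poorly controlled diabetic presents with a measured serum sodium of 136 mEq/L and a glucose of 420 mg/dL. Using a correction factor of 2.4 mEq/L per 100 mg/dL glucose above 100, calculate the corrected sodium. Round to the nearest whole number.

144 mEq/L

Corrected Na = measured Na + 2.4 · (glucose − 100)/100
= 136 + 2.4 · (420 − 100)/100
= 136 + 7.7
= 143.7 mEq/L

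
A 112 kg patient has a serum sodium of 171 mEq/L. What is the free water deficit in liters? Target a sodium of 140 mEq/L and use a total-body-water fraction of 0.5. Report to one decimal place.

12.4 L

TBW = 0.5 · 112 = 56 L
Free water deficit = TBW · (Na/140 − 1)
= 56 · (171/140 − 1)
= 56 · 0.2214
= 12.4 L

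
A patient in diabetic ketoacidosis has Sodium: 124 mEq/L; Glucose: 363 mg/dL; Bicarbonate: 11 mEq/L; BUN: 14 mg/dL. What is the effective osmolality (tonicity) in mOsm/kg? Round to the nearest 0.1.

Effective osmolality excludes urea (freely permeant across cell membranes):
2·Na + glucose/18
= 2·124 + 363/18
= 248 + 20.17
= 268.17 mOsm/kg

268.2 mOsm/kg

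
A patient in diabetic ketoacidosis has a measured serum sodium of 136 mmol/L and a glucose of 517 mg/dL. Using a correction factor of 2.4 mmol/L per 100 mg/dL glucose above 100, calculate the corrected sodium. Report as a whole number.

146 mmol/L

Corrected Na = measured Na + 2.4 · (glucose − 100)/100
= 136 + 2.4 · (517 − 100)/100
= 136 + 10
= 146 mmol/L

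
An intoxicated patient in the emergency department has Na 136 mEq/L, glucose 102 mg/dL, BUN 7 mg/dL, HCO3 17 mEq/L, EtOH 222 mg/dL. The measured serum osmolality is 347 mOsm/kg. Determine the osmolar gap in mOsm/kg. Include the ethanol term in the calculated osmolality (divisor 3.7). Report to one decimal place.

6.8 mOsm/kg

Calculated osmolality = 2·Na + glucose/18 + BUN/2.8 + ethanol/3.7
= 2·136 + 102/18 + 7/2.8 + 222/3.7
= 272 + 5.67 + 2.50 + 60
= 340.17 mOsm/kg ≈ 340.2 mOsm/kg
Osmolar gap = measured − calculated = 347 − 340.2 = 6.8 mOsm/kg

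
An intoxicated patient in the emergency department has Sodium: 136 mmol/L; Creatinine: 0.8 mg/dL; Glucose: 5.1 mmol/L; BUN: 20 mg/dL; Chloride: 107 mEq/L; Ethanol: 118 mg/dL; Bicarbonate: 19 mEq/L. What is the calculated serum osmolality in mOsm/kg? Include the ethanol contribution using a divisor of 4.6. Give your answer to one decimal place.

Calculated osmolality = 2·Na + glucose + BUN/2.8 + ethanol/4.6
= 2·136 + 5.1 + 20/2.8 + 118/4.6
= 272 + 5.10 + 7.14 + 25.65
= 309.89 mOsm/kg

309.9 mOsm/kg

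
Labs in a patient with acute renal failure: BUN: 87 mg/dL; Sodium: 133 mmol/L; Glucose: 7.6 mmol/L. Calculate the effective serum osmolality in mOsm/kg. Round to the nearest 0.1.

273.6 mOsm/kg

Effective osmolality excludes urea (freely permeant across cell membranes):
2·Na + glucose
= 2·133 + 7.6
= 266 + 7.6
= 273.6 mOsm/kg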